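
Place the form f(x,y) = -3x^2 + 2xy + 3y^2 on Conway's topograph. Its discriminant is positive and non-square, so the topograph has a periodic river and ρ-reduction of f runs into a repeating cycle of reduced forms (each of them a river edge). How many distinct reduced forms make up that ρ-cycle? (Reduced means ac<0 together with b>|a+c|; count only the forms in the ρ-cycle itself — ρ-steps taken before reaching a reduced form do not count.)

D = 40, ⌊√D⌋ = 6
river: ρ → (3,4,-2)
river: ρ → (-2,4,3)
river: ρ → (3,2,-3)
river: ρ → (-3,4,2)
river: ρ → (2,4,-3)
river: ρ → (-3,2,3)
ρ-cycle length = 6 (tail of 0 descent steps not counted)

6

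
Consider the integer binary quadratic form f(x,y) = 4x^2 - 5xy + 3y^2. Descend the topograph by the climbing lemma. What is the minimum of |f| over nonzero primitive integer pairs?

translate: b→3 (≡-5 mod 8), so (4,-5,3)→(4,3,2)
flip: (4,3,2)→(2,-3,4)
translate: b→1 (≡-3 mod 4), so (2,-3,4)→(2,1,3)
reduced (well bottom): (2,1,3) with a≤c, −a<b≤a
well minimum = a = 2

2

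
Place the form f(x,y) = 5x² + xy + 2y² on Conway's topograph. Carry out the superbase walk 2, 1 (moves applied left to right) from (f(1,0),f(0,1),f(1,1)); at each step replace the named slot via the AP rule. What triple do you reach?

start (5,2,8) = (f(1,0),f(0,1),f(1,1))
replace slot 2: 2·(5+8) − 2 = 24 → (5,24,8)
replace slot 1: 2·(24+8) − 5 = 59 → (59,24,8)

59,24,8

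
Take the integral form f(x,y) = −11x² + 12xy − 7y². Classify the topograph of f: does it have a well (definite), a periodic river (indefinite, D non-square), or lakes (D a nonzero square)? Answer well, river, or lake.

D = b²−4ac = 12² − 4·(-11)·(-7) = -164
D < 0 ⇒ definite ⇒ every region one sign ⇒ single well

well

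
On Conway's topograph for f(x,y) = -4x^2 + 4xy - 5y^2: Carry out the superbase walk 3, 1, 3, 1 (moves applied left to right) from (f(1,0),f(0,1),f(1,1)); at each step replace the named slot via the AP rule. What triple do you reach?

start (-4,-5,-5) = (f(1,0),f(0,1),f(1,1))
replace slot 3: 2·((-4)+(-5)) − (-5) = -13 → (-4,-5,-13)
replace slot 1: 2·((-5)+(-13)) − (-4) = -32 → (-32,-5,-13)
replace slot 3: 2·((-32)+(-5)) − (-13) = -61 → (-32,-5,-61)
replace slot 1: 2·((-5)+(-61)) − (-32) = -100 → (-100,-5,-61)

-100,-5,-61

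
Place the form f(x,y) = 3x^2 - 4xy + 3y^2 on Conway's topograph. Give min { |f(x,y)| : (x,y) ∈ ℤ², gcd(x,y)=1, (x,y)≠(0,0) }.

translate: b→2 (≡-4 mod 6), so (3,-4,3)→(3,2,2)
flip: (3,2,2)→(2,-2,3)
translate: b→2 (≡-2 mod 4), so (2,-2,3)→(2,2,3)
reduced (well bottom): (2,2,3) with a≤c, −a<b≤a
well minimum = a = 2

2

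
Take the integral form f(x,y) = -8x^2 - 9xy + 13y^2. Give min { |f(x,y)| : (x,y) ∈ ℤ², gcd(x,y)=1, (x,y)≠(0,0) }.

descent: ρ → (13,9,-8)  [lands on river]
river: ρ → (-8,7,14)
river: ρ → (14,21,-1)
river: ρ → (-1,21,14)
river: ρ → (14,7,-8)
river: ρ → (-8,9,13)
river: ρ → (13,17,-4)
river: ρ → (-4,15,17)
river: ρ → (17,19,-2)
river: ρ → (-2,21,7)
river: ρ → (7,21,-2)
river: ρ → (-2,19,17)
river: ρ → (17,15,-4)
river: ρ → (-4,17,13)
closes: descent 1, river 14
min |a| on river = 1

1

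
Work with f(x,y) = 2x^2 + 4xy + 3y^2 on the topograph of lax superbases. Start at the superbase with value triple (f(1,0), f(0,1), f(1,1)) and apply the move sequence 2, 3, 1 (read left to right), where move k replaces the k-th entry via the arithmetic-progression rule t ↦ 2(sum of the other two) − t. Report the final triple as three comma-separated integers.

start (2,3,9) = (f(1,0),f(0,1),f(1,1))
replace slot 2: 2·(2+9) − 3 = 19 → (2,19,9)
replace slot 3: 2·(2+19) − 9 = 33 → (2,19,33)
replace slot 1: 2·(19+33) − 2 = 102 → (102,19,33)

102,19,33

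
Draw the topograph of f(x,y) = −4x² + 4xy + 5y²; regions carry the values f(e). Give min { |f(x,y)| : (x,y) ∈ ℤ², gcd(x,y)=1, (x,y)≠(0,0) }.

river: ρ → (5,6,-3)
river: ρ → (-3,6,5)
river: ρ → (5,4,-4)
river: ρ → (-4,4,5)
closes: descent 0, river 4
min |a| on river = 3

3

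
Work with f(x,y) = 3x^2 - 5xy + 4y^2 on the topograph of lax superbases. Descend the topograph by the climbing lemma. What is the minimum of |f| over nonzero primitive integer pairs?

translate: b→1 (≡-5 mod 6), so (3,-5,4)→(3,1,2)
flip: (3,1,2)→(2,-1,3)
reduced (well bottom): (2,-1,3) with a≤c, −a<b≤a
well minimum = a = 2

2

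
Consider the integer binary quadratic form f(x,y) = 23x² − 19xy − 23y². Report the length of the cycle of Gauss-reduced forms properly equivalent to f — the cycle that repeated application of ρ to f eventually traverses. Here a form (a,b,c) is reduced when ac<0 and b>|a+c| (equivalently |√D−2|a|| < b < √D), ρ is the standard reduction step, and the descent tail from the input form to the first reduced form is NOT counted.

D = 2477, ⌊√D⌋ = 49
descent: ρ → (-23,19,23)  [lands on river]
river: ρ → (23,27,-19)
river: ρ → (-19,49,1)
river: ρ → (1,49,-19)
river: ρ → (-19,27,23)
river: ρ → (23,19,-23)
river: ρ → (-23,27,19)
river: ρ → (19,49,-1)
river: ρ → (-1,49,19)
river: ρ → (19,27,-23)
ρ-cycle length = 10 (tail of 1 descent step not counted)

10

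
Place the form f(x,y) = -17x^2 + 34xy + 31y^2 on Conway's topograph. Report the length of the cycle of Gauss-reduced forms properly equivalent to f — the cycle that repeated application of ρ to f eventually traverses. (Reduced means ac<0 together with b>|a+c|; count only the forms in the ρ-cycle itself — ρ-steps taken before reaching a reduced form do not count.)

D = 3264, ⌊√D⌋ = 57
river: ρ → (31,28,-20)
river: ρ → (-20,52,7)
river: ρ → (7,46,-41)
river: ρ → (-41,36,12)
river: ρ → (12,36,-41)
river: ρ → (-41,46,7)
river: ρ → (7,52,-20)
river: ρ → (-20,28,31)
river: ρ → (31,34,-17)
river: ρ → (-17,34,31)
ρ-cycle length = 10 (tail of 0 descent steps not counted)

10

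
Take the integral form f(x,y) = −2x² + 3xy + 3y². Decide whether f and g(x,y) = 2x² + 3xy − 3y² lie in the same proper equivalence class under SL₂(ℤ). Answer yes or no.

D₁ = 33, D₂ = 33
river cycle of f (length 4): (3, 3, -2), (-2, 5, 1), (1, 5, -2), (-2, 3, 3)
river cycle of g (length 4): (-3, 3, 2), (2, 5, -1), (-1, 5, 2), (2, 3, -3)
cycles differ ⇒ inequivalent

no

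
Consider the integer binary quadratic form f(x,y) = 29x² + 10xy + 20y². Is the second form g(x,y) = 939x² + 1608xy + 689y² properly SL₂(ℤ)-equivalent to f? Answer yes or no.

D₁ = -2220, D₂ = -2220
f: flip: (29,10,20)→(20,-10,29)
f: reduced (well bottom): (20,-10,29) with a≤c, −a<b≤a
g: translate: b→-270 (≡1608 mod 1878), so (939,1608,689)→(939,-270,20)
g: flip: (939,-270,20)→(20,270,939)
g: translate: b→-10 (≡270 mod 40), so (20,270,939)→(20,-10,29)
g: reduced (well bottom): (20,-10,29) with a≤c, −a<b≤a
reduced forms (20, -10, 29) vs (20, -10, 29) ⇒ equivalent

yes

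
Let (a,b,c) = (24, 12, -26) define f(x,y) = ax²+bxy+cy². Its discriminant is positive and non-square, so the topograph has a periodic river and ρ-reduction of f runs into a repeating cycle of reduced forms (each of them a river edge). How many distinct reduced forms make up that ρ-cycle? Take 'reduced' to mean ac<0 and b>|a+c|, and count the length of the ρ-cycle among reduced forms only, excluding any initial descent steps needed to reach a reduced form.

D = 2640, ⌊√D⌋ = 51
river: ρ → (-26,40,10)
river: ρ → (10,40,-26)
river: ρ → (-26,12,24)
river: ρ → (24,36,-14)
river: ρ → (-14,48,6)
river: ρ → (6,48,-14)
river: ρ → (-14,36,24)
river: ρ → (24,12,-26)
ρ-cycle length = 8 (tail of 0 descent steps not counted)

8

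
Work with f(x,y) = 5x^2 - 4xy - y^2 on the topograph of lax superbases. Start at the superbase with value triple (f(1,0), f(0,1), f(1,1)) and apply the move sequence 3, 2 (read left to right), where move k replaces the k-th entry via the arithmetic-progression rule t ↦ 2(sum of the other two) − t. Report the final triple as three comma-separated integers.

start (5,-1,0) = (f(1,0),f(0,1),f(1,1))
replace slot 3: 2·(5+(-1)) − 0 = 8 → (5,-1,8)
replace slot 2: 2·(5+8) − (-1) = 27 → (5,27,8)

5,27,8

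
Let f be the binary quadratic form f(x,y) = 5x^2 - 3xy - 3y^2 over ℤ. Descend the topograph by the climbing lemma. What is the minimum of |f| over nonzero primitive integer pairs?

descent: ρ → (-3,3,5)  [lands on river]
river: ρ → (5,7,-1)
river: ρ → (-1,7,5)
river: ρ → (5,3,-3)
closes: descent 1, river 4
min |a| on river = 1

1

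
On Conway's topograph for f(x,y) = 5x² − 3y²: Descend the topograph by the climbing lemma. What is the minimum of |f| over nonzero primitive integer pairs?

descent: ρ → (-3,6,2)  [lands on river]
river: ρ → (2,6,-3)
closes: descent 1, river 2
min |a| on river = 2

2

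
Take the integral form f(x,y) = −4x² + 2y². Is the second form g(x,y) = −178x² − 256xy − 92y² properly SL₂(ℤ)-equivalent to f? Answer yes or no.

D₁ = 32, D₂ = 32
river cycle of f (length 2): (2, 4, -2), (-2, 4, 2)
river cycle of g (length 2): (-2, 4, 2), (2, 4, -2)
cycles coincide ⇒ equivalent

yes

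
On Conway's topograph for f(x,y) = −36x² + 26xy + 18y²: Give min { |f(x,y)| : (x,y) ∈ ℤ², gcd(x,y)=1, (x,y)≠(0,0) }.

river: ρ → (18,46,-16)
river: ρ → (-16,50,12)
river: ρ → (12,46,-24)
river: ρ → (-24,50,8)
river: ρ → (8,46,-36)
river: ρ → (-36,26,18)
closes: descent 0, river 6
min |a| on river = 8

8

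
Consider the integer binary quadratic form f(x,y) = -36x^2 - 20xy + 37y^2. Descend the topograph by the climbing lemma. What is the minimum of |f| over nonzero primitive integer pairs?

descent: ρ → (37,20,-36)  [lands on river]
river: ρ → (-36,52,21)
river: ρ → (21,74,-3)
river: ρ → (-3,70,69)
river: ρ → (69,68,-4)
river: ρ → (-4,68,69)
river: ρ → (69,70,-3)
river: ρ → (-3,74,21)
river: ρ → (21,52,-36)
river: ρ → (-36,20,37)
river: ρ → (37,54,-19)
river: ρ → (-19,60,28)
river: ρ → (28,52,-27)
river: ρ → (-27,56,24)
river: ρ → (24,40,-43)
river: ρ → (-43,46,21)
river: ρ → (21,38,-51)
river: ρ → (-51,64,8)
river: ρ → (8,64,-51)
river: ρ → (-51,38,21)
river: ρ → (21,46,-43)
river: ρ → (-43,40,24)
river: ρ → (24,56,-27)
river: ρ → (-27,52,28)
river: ρ → (28,60,-19)
river: ρ → (-19,54,37)
closes: descent 1, river 26
min |a| on river = 3

3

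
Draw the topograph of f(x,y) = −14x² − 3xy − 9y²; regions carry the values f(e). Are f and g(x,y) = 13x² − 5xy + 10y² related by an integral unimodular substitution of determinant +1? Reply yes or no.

D₁ = -495, D₂ = -495
f is negative-definite; reduce −f:
−f: flip: (14,3,9)→(9,-3,14)
−f: reduced (well bottom): (9,-3,14) with a≤c, −a<b≤a
flip sign back: reduced form of f is (-9,3,-14)
g: flip: (13,-5,10)→(10,5,13)
g: reduced (well bottom): (10,5,13) with a≤c, −a<b≤a
reduced forms (-9, 3, -14) vs (10, 5, 13) ⇒ inequivalent

no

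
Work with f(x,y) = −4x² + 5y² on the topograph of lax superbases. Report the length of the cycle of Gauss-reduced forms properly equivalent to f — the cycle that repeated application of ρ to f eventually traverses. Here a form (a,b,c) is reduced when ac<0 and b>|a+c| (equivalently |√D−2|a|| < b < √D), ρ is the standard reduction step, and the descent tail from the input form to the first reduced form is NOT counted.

D = 80, ⌊√D⌋ = 8
descent: ρ → (5,0,-4)
descent: ρ → (-4,8,1)  [lands on river]
river: ρ → (1,8,-4)
ρ-cycle length = 2 (tail of 2 descent steps not counted)

2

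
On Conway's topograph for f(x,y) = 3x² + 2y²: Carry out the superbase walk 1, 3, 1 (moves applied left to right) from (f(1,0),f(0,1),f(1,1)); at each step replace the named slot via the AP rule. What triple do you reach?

start (3,2,5) = (f(1,0),f(0,1),f(1,1))
replace slot 1: 2·(2+5) − 3 = 11 → (11,2,5)
replace slot 3: 2·(11+2) − 5 = 21 → (11,2,21)
replace slot 1: 2·(2+21) − 11 = 35 → (35,2,21)

35,2,21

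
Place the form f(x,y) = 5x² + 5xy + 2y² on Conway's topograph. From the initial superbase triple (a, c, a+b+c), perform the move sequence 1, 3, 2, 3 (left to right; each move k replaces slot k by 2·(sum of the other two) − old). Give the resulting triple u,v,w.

start (5,2,12) = (f(1,0),f(0,1),f(1,1))
replace slot 1: 2·(2+12) − 5 = 23 → (23,2,12)
replace slot 3: 2·(23+2) − 12 = 38 → (23,2,38)
replace slot 2: 2·(23+38) − 2 = 120 → (23,120,38)
replace slot 3: 2·(23+120) − 38 = 248 → (23,120,248)

23,120,248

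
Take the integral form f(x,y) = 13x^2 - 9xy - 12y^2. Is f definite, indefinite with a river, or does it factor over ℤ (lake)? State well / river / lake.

D = b²−4ac = (-9)² − 4·13·(-12) = 705
D > 0 non-square ⇒ indefinite ⇒ periodic river

river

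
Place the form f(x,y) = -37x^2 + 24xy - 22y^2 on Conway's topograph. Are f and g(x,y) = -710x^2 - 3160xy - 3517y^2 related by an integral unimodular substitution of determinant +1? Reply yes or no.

D₁ = -2680, D₂ = -2680
f is negative-definite; reduce −f:
−f: flip: (37,-24,22)→(22,24,37)
−f: translate: b→-20 (≡24 mod 44), so (22,24,37)→(22,-20,35)
−f: reduced (well bottom): (22,-20,35) with a≤c, −a<b≤a
flip sign back: reduced form of f is (-22,20,-35)
g is negative-definite; reduce −g:
−g: translate: b→320 (≡3160 mod 1420), so (710,3160,3517)→(710,320,37)
−g: flip: (710,320,37)→(37,-320,710)
−g: translate: b→-24 (≡-320 mod 74), so (37,-320,710)→(37,-24,22)
−g: flip: (37,-24,22)→(22,24,37)
−g: translate: b→-20 (≡24 mod 44), so (22,24,37)→(22,-20,35)
−g: reduced (well bottom): (22,-20,35) with a≤c, −a<b≤a
flip sign back: reduced form of g is (-22,20,-35)
reduced forms (-22, 20, -35) vs (-22, 20, -35) ⇒ equivalent

yes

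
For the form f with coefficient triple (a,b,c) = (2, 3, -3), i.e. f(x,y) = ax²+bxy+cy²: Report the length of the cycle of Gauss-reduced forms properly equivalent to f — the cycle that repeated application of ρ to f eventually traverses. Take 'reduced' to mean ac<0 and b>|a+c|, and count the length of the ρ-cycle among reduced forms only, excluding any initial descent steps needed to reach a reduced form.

D = 33, ⌊√D⌋ = 5
river: ρ → (-3,3,2)
river: ρ → (2,5,-1)
river: ρ → (-1,5,2)
river: ρ → (2,3,-3)
ρ-cycle length = 4 (tail of 0 descent steps not counted)

4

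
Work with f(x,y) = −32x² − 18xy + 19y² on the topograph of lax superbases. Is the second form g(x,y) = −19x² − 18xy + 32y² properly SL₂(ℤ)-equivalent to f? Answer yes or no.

D₁ = 2756, D₂ = 2756
river cycle of f (length 6): (19, 18, -32), (-32, 46, 5), (5, 44, -41), (-41, 38, 8), (8, 42, -31), (-31, 20, 19)
river cycle of g (length 6): (32, 18, -19), (-19, 20, 31), (31, 42, -8), (-8, 38, 41), (41, 44, -5), (-5, 46, 32)
cycles differ ⇒ inequivalent

no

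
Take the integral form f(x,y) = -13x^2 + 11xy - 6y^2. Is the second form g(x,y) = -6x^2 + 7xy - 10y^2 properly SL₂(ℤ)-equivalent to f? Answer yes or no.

D₁ = -191, D₂ = -191
f is negative-definite; reduce −f:
−f: flip: (13,-11,6)→(6,11,13)
−f: translate: b→-1 (≡11 mod 12), so (6,11,13)→(6,-1,8)
−f: reduced (well bottom): (6,-1,8) with a≤c, −a<b≤a
flip sign back: reduced form of f is (-6,1,-8)
g is negative-definite; reduce −g:
−g: translate: b→5 (≡-7 mod 12), so (6,-7,10)→(6,5,9)
−g: reduced (well bottom): (6,5,9) with a≤c, −a<b≤a
flip sign back: reduced form of g is (-6,-5,-9)
reduced forms (-6, 1, -8) vs (-6, -5, -9) ⇒ inequivalent

no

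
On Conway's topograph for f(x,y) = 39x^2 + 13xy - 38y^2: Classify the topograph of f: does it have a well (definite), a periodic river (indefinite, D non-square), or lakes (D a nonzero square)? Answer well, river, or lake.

D = b²−4ac = 13² − 4·39·(-38) = 6097
D > 0 non-square ⇒ indefinite ⇒ periodic river

river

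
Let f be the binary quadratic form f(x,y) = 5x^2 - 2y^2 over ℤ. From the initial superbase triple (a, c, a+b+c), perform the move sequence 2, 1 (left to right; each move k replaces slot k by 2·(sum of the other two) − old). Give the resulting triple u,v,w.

start (5,-2,3) = (f(1,0),f(0,1),f(1,1))
replace slot 2: 2·(5+3) − (-2) = 18 → (5,18,3)
replace slot 1: 2·(18+3) − 5 = 37 → (37,18,3)

37,18,3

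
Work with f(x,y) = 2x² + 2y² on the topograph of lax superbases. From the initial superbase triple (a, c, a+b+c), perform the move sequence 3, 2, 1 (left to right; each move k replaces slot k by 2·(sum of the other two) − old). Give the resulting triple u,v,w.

start (2,2,4) = (f(1,0),f(0,1),f(1,1))
replace slot 3: 2·(2+2) − 4 = 4 → (2,2,4)
replace slot 2: 2·(2+4) − 2 = 10 → (2,10,4)
replace slot 1: 2·(10+4) − 2 = 26 → (26,10,4)

26,10,4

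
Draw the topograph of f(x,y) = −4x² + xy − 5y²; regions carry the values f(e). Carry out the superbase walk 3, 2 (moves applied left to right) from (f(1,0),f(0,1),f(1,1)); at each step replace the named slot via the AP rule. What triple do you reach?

start (-4,-5,-8) = (f(1,0),f(0,1),f(1,1))
replace slot 3: 2·((-4)+(-5)) − (-8) = -10 → (-4,-5,-10)
replace slot 2: 2·((-4)+(-10)) − (-5) = -23 → (-4,-23,-10)

-4,-23,-10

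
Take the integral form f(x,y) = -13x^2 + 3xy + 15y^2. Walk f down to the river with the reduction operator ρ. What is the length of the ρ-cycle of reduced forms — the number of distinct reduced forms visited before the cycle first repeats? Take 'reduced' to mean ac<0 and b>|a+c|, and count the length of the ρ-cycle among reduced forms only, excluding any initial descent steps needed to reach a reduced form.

D = 789, ⌊√D⌋ = 28
river: ρ → (15,27,-1)
river: ρ → (-1,27,15)
river: ρ → (15,3,-13)
river: ρ → (-13,23,5)
river: ρ → (5,27,-3)
river: ρ → (-3,27,5)
river: ρ → (5,23,-13)
river: ρ → (-13,3,15)
ρ-cycle length = 8 (tail of 0 descent steps not counted)

8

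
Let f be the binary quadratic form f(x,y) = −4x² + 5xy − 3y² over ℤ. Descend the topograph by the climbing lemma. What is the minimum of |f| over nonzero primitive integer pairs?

translate: b→3 (≡-5 mod 8), so (4,-5,3)→(4,3,2)
flip: (4,3,2)→(2,-3,4)
translate: b→1 (≡-3 mod 4), so (2,-3,4)→(2,1,3)
reduced (well bottom): (2,1,3) with a≤c, −a<b≤a
well minimum |f| = |-2| = 2 (negative-definite)

2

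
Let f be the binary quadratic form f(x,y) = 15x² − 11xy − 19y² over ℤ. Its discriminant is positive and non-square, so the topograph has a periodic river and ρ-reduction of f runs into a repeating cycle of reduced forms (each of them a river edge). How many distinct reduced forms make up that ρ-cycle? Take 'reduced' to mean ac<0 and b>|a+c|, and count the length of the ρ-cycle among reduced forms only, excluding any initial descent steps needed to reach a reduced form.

D = 1261, ⌊√D⌋ = 35
descent: ρ → (-19,11,15)  [lands on river]
river: ρ → (15,19,-15)
river: ρ → (-15,11,19)
river: ρ → (19,27,-7)
river: ρ → (-7,29,15)
river: ρ → (15,31,-5)
river: ρ → (-5,29,21)
river: ρ → (21,13,-13)
river: ρ → (-13,13,21)
river: ρ → (21,29,-5)
river: ρ → (-5,31,15)
river: ρ → (15,29,-7)
river: ρ → (-7,27,19)
river: ρ → (19,11,-15)
river: ρ → (-15,19,15)
river: ρ → (15,11,-19)
river: ρ → (-19,27,7)
river: ρ → (7,29,-15)
river: ρ → (-15,31,5)
river: ρ → (5,29,-21)
river: ρ → (-21,13,13)
river: ρ → (13,13,-21)
river: ρ → (-21,29,5)
river: ρ → (5,31,-15)
river: ρ → (-15,29,7)
river: ρ → (7,27,-19)
ρ-cycle length = 26 (tail of 1 descent step not counted)

26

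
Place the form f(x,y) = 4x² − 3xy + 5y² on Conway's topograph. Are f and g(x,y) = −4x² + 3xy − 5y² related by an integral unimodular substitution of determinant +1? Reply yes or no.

D₁ = -71, D₂ = -71
f: reduced (well bottom): (4,-3,5) with a≤c, −a<b≤a
g is negative-definite; reduce −g:
−g: reduced (well bottom): (4,-3,5) with a≤c, −a<b≤a
flip sign back: reduced form of g is (-4,3,-5)
reduced forms (4, -3, 5) vs (-4, 3, -5) ⇒ inequivalent

no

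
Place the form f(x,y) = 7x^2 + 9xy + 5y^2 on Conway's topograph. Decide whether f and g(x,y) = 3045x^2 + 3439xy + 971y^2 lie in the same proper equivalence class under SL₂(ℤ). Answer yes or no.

D₁ = -59, D₂ = -59
f: translate: b→-5 (≡9 mod 14), so (7,9,5)→(7,-5,3)
f: flip: (7,-5,3)→(3,5,7)
f: translate: b→-1 (≡5 mod 6), so (3,5,7)→(3,-1,5)
f: reduced (well bottom): (3,-1,5) with a≤c, −a<b≤a
g: translate: b→-2651 (≡3439 mod 6090), so (3045,3439,971)→(3045,-2651,577)
g: flip: (3045,-2651,577)→(577,2651,3045)
g: translate: b→343 (≡2651 mod 1154), so (577,2651,3045)→(577,343,51)
g: flip: (577,343,51)→(51,-343,577)
g: translate: b→-37 (≡-343 mod 102), so (51,-343,577)→(51,-37,7)
g: flip: (51,-37,7)→(7,37,51)
g: translate: b→-5 (≡37 mod 14), so (7,37,51)→(7,-5,3)
g: flip: (7,-5,3)→(3,5,7)
g: translate: b→-1 (≡5 mod 6), so (3,5,7)→(3,-1,5)
g: reduced (well bottom): (3,-1,5) with a≤c, −a<b≤a
reduced forms (3, -1, 5) vs (3, -1, 5) ⇒ equivalent

yes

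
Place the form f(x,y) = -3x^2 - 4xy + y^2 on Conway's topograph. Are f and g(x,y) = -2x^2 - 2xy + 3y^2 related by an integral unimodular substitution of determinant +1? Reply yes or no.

D₁ = 28, D₂ = 28
river cycle of f (length 4): (1, 4, -3), (-3, 2, 2), (2, 2, -3), (-3, 4, 1)
river cycle of g (length 4): (3, 2, -2), (-2, 2, 3), (3, 4, -1), (-1, 4, 3)
cycles differ ⇒ inequivalent

no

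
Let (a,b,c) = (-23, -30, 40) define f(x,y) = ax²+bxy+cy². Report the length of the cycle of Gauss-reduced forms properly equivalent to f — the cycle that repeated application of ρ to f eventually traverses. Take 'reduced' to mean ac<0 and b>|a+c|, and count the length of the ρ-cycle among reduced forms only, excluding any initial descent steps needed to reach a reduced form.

D = 4580, ⌊√D⌋ = 67
descent: ρ → (40,30,-23)  [lands on river]
river: ρ → (-23,62,8)
river: ρ → (8,66,-7)
river: ρ → (-7,60,35)
river: ρ → (35,10,-32)
river: ρ → (-32,54,13)
river: ρ → (13,50,-40)
river: ρ → (-40,30,23)
river: ρ → (23,62,-8)
river: ρ → (-8,66,7)
river: ρ → (7,60,-35)
river: ρ → (-35,10,32)
river: ρ → (32,54,-13)
river: ρ → (-13,50,40)
ρ-cycle length = 14 (tail of 1 descent step not counted)

14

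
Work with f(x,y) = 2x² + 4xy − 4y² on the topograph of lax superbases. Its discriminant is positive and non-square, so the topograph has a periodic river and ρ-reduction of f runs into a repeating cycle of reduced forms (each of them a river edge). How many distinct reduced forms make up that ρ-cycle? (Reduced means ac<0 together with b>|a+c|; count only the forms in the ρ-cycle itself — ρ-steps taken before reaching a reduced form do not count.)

D = 48, ⌊√D⌋ = 6
river: ρ → (-4,4,2)
river: ρ → (2,4,-4)
ρ-cycle length = 2 (tail of 0 descent steps not counted)

2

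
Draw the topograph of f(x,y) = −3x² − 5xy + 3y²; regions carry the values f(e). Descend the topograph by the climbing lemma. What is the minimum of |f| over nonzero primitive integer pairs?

descent: ρ → (3,5,-3)  [lands on river]
river: ρ → (-3,7,1)
river: ρ → (1,7,-3)
river: ρ → (-3,5,3)
river: ρ → (3,7,-1)
river: ρ → (-1,7,3)
closes: descent 1, river 6
min |a| on river = 1

1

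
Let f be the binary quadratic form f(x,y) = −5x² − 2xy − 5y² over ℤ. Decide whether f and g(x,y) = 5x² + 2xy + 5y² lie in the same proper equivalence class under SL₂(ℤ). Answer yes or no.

D₁ = -96, D₂ = -96
f is negative-definite; reduce −f:
−f: reduced (well bottom): (5,2,5) with a≤c, −a<b≤a
flip sign back: reduced form of f is (-5,-2,-5)
g: reduced (well bottom): (5,2,5) with a≤c, −a<b≤a
reduced forms (-5, -2, -5) vs (5, 2, 5) ⇒ inequivalent

no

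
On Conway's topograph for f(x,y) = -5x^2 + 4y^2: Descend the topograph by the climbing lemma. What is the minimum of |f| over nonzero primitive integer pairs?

descent: ρ → (4,8,-1)  [lands on river]
river: ρ → (-1,8,4)
closes: descent 1, river 2
min |a| on river = 1

1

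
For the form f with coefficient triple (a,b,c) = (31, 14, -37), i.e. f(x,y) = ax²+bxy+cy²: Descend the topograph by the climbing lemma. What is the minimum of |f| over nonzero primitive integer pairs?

river: ρ → (-37,60,8)
river: ρ → (8,68,-5)
river: ρ → (-5,62,47)
river: ρ → (47,32,-20)
river: ρ → (-20,48,31)
river: ρ → (31,14,-37)
closes: descent 0, river 6
min |a| on river = 5

5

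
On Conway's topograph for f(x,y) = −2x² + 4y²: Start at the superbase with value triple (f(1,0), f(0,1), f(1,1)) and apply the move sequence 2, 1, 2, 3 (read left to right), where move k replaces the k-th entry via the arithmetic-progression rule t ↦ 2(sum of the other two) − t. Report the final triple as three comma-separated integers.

start (-2,4,2) = (f(1,0),f(0,1),f(1,1))
replace slot 2: 2·((-2)+2) − 4 = -4 → (-2,-4,2)
replace slot 1: 2·((-4)+2) − (-2) = -2 → (-2,-4,2)
replace slot 2: 2·((-2)+2) − (-4) = 4 → (-2,4,2)
replace slot 3: 2·((-2)+4) − 2 = 2 → (-2,4,2)

-2,4,2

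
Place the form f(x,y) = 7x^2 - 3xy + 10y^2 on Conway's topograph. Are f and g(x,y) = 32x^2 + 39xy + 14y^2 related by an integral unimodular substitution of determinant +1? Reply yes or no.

D₁ = -271, D₂ = -271
f: reduced (well bottom): (7,-3,10) with a≤c, −a<b≤a
g: translate: b→-25 (≡39 mod 64), so (32,39,14)→(32,-25,7)
g: flip: (32,-25,7)→(7,25,32)
g: translate: b→-3 (≡25 mod 14), so (7,25,32)→(7,-3,10)
g: reduced (well bottom): (7,-3,10) with a≤c, −a<b≤a
reduced forms (7, -3, 10) vs (7, -3, 10) ⇒ equivalent

yes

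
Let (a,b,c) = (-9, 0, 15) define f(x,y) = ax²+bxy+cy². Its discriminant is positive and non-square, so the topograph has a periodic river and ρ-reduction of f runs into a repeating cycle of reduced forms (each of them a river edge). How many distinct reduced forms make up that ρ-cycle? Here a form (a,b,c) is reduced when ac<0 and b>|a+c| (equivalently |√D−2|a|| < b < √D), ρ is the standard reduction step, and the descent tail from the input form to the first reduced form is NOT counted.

D = 540, ⌊√D⌋ = 23
descent: ρ → (15,0,-9)
descent: ρ → (-9,18,6)  [lands on river]
river: ρ → (6,18,-9)
ρ-cycle length = 2 (tail of 2 descent steps not counted)

2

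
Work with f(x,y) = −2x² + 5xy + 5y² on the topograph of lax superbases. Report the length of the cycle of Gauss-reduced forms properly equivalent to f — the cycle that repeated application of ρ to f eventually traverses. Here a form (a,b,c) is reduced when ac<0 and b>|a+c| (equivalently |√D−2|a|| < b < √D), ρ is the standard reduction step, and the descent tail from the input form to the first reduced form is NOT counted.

D = 65, ⌊√D⌋ = 8
river: ρ → (5,5,-2)
river: ρ → (-2,7,2)
river: ρ → (2,5,-5)
river: ρ → (-5,5,2)
river: ρ → (2,7,-2)
river: ρ → (-2,5,5)
ρ-cycle length = 6 (tail of 0 descent steps not counted)

6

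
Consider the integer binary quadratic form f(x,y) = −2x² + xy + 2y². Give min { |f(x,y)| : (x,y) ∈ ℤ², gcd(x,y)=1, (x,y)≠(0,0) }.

river: ρ → (2,3,-1)
river: ρ → (-1,3,2)
river: ρ → (2,1,-2)
river: ρ → (-2,3,1)
river: ρ → (1,3,-2)
river: ρ → (-2,1,2)
closes: descent 0, river 6
min |a| on river = 1

1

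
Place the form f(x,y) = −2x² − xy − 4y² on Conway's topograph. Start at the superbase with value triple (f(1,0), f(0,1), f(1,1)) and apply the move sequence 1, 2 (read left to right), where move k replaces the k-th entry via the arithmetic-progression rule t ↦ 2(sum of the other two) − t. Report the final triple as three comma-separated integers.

start (-2,-4,-7) = (f(1,0),f(0,1),f(1,1))
replace slot 1: 2·((-4)+(-7)) − (-2) = -20 → (-20,-4,-7)
replace slot 2: 2·((-20)+(-7)) − (-4) = -50 → (-20,-50,-7)

-20,-50,-7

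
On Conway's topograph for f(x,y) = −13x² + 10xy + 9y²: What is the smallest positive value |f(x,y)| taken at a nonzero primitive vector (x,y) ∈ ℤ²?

river: ρ → (9,8,-14)
river: ρ → (-14,20,3)
river: ρ → (3,22,-7)
river: ρ → (-7,20,6)
river: ρ → (6,16,-13)
river: ρ → (-13,10,9)
closes: descent 0, river 6
min |a| on river = 3

3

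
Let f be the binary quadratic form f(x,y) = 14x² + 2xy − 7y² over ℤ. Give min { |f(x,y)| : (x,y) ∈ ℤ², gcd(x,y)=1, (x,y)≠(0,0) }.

descent: ρ → (-7,12,9)  [lands on river]
river: ρ → (9,6,-10)
river: ρ → (-10,14,5)
river: ρ → (5,16,-7)
closes: descent 1, river 4
min |a| on river = 5

5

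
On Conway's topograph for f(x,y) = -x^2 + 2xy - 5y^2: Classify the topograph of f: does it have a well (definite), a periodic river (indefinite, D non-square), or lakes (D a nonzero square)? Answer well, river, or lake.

D = b²−4ac = 2² − 4·(-1)·(-5) = -16
D < 0 ⇒ definite ⇒ every region one sign ⇒ single well

well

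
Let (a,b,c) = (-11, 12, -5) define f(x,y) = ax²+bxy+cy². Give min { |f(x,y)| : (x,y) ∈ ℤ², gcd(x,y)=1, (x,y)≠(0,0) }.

translate: b→10 (≡-12 mod 22), so (11,-12,5)→(11,10,4)
flip: (11,10,4)→(4,-10,11)
translate: b→-2 (≡-10 mod 8), so (4,-10,11)→(4,-2,5)
reduced (well bottom): (4,-2,5) with a≤c, −a<b≤a
well minimum |f| = |-4| = 4 (negative-definite)

4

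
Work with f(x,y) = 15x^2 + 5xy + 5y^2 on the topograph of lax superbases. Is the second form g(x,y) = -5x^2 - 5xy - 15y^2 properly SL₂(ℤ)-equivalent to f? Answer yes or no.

D₁ = -275, D₂ = -275
f: flip: (15,5,5)→(5,-5,15)
f: translate: b→5 (≡-5 mod 10), so (5,-5,15)→(5,5,15)
f: reduced (well bottom): (5,5,15) with a≤c, −a<b≤a
g is negative-definite; reduce −g:
−g: reduced (well bottom): (5,5,15) with a≤c, −a<b≤a
flip sign back: reduced form of g is (-5,-5,-15)
reduced forms (5, 5, 15) vs (-5, -5, -15) ⇒ inequivalent

no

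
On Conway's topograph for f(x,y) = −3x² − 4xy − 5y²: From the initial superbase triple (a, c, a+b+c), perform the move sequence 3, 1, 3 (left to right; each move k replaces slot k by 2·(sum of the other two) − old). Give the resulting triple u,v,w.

start (-3,-5,-12) = (f(1,0),f(0,1),f(1,1))
replace slot 3: 2·((-3)+(-5)) − (-12) = -4 → (-3,-5,-4)
replace slot 1: 2·((-5)+(-4)) − (-3) = -15 → (-15,-5,-4)
replace slot 3: 2·((-15)+(-5)) − (-4) = -36 → (-15,-5,-36)

-15,-5,-36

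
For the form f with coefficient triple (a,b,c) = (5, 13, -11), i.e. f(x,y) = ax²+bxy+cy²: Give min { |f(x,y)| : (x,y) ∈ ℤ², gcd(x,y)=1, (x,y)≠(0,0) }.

river: ρ → (-11,9,7)
river: ρ → (7,19,-1)
river: ρ → (-1,19,7)
river: ρ → (7,9,-11)
river: ρ → (-11,13,5)
river: ρ → (5,17,-5)
river: ρ → (-5,13,11)
river: ρ → (11,9,-7)
river: ρ → (-7,19,1)
river: ρ → (1,19,-7)
river: ρ → (-7,9,11)
river: ρ → (11,13,-5)
river: ρ → (-5,17,5)
river: ρ → (5,13,-11)
closes: descent 0, river 14
min |a| on river = 1

1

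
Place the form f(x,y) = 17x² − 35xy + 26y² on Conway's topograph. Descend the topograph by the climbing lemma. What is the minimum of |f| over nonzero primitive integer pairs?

translate: b→-1 (≡-35 mod 34), so (17,-35,26)→(17,-1,8)
flip: (17,-1,8)→(8,1,17)
reduced (well bottom): (8,1,17) with a≤c, −a<b≤a
well minimum = a = 8

8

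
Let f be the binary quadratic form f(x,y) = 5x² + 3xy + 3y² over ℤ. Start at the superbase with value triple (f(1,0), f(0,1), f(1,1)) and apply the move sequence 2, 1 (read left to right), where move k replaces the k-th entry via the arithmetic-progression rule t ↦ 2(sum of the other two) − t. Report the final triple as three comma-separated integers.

start (5,3,11) = (f(1,0),f(0,1),f(1,1))
replace slot 2: 2·(5+11) − 3 = 29 → (5,29,11)
replace slot 1: 2·(29+11) − 5 = 75 → (75,29,11)

75,29,11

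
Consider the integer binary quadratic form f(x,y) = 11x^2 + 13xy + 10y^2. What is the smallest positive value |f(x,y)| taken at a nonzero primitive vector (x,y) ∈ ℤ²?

translate: b→-9 (≡13 mod 22), so (11,13,10)→(11,-9,8)
flip: (11,-9,8)→(8,9,11)
translate: b→-7 (≡9 mod 16), so (8,9,11)→(8,-7,10)
reduced (well bottom): (8,-7,10) with a≤c, −a<b≤a
well minimum = a = 8

8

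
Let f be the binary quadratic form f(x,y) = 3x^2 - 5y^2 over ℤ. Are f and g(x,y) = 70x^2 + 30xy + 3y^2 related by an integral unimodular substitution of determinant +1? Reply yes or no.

D₁ = 60, D₂ = 60
river cycle of f (length 2): (3, 6, -2), (-2, 6, 3)
river cycle of g (length 2): (3, 6, -2), (-2, 6, 3)
cycles coincide ⇒ equivalent

yes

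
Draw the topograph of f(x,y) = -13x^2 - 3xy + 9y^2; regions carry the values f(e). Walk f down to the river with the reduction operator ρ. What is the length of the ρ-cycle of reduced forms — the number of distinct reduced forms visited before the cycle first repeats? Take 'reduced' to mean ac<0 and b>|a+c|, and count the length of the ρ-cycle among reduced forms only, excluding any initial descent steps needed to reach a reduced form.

D = 477, ⌊√D⌋ = 21
descent: ρ → (9,21,-1)  [lands on river]
river: ρ → (-1,21,9)
river: ρ → (9,15,-7)
river: ρ → (-7,13,11)
river: ρ → (11,9,-9)
river: ρ → (-9,9,11)
river: ρ → (11,13,-7)
river: ρ → (-7,15,9)
ρ-cycle length = 8 (tail of 1 descent step not counted)

8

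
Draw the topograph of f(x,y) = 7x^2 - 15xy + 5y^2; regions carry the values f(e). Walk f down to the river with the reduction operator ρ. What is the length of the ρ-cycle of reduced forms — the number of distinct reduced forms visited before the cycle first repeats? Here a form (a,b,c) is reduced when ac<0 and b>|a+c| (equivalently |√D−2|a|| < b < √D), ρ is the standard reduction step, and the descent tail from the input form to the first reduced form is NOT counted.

D = 85, ⌊√D⌋ = 9
descent: ρ → (5,5,-3)  [lands on river]
river: ρ → (-3,7,3)
river: ρ → (3,5,-5)
river: ρ → (-5,5,3)
river: ρ → (3,7,-3)
river: ρ → (-3,5,5)
ρ-cycle length = 6 (tail of 1 descent step not counted)

6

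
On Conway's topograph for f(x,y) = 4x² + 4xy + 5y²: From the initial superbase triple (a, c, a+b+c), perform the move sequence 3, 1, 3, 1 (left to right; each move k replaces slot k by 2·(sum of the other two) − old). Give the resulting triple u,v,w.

start (4,5,13) = (f(1,0),f(0,1),f(1,1))
replace slot 3: 2·(4+5) − 13 = 5 → (4,5,5)
replace slot 1: 2·(5+5) − 4 = 16 → (16,5,5)
replace slot 3: 2·(16+5) − 5 = 37 → (16,5,37)
replace slot 1: 2·(5+37) − 16 = 68 → (68,5,37)

68,5,37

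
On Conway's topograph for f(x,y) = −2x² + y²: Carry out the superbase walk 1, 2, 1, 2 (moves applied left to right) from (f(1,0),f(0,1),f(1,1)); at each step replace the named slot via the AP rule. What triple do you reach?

start (-2,1,-1) = (f(1,0),f(0,1),f(1,1))
replace slot 1: 2·(1+(-1)) − (-2) = 2 → (2,1,-1)
replace slot 2: 2·(2+(-1)) − 1 = 1 → (2,1,-1)
replace slot 1: 2·(1+(-1)) − 2 = -2 → (-2,1,-1)
replace slot 2: 2·((-2)+(-1)) − 1 = -7 → (-2,-7,-1)

-2,-7,-1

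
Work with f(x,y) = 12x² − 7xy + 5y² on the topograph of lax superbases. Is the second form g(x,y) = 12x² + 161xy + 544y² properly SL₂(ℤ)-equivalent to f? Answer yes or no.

D₁ = -191, D₂ = -191
f: flip: (12,-7,5)→(5,7,12)
f: translate: b→-3 (≡7 mod 10), so (5,7,12)→(5,-3,10)
f: reduced (well bottom): (5,-3,10) with a≤c, −a<b≤a
g: translate: b→-7 (≡161 mod 24), so (12,161,544)→(12,-7,5)
g: flip: (12,-7,5)→(5,7,12)
g: translate: b→-3 (≡7 mod 10), so (5,7,12)→(5,-3,10)
g: reduced (well bottom): (5,-3,10) with a≤c, −a<b≤a
reduced forms (5, -3, 10) vs (5, -3, 10) ⇒ equivalent

yes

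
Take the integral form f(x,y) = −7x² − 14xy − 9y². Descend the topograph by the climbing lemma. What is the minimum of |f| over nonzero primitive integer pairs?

translate: b→0 (≡14 mod 14), so (7,14,9)→(7,0,2)
flip: (7,0,2)→(2,0,7)
reduced (well bottom): (2,0,7) with a≤c, −a<b≤a
well minimum |f| = |-2| = 2 (negative-definite)

2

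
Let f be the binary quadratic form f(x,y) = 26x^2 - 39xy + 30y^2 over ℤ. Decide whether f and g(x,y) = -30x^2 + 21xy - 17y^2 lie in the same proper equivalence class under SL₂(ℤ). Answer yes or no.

D₁ = -1599, D₂ = -1599
f: translate: b→13 (≡-39 mod 52), so (26,-39,30)→(26,13,17)
f: flip: (26,13,17)→(17,-13,26)
f: reduced (well bottom): (17,-13,26) with a≤c, −a<b≤a
g is negative-definite; reduce −g:
−g: flip: (30,-21,17)→(17,21,30)
−g: translate: b→-13 (≡21 mod 34), so (17,21,30)→(17,-13,26)
−g: reduced (well bottom): (17,-13,26) with a≤c, −a<b≤a
flip sign back: reduced form of g is (-17,13,-26)
reduced forms (17, -13, 26) vs (-17, 13, -26) ⇒ inequivalent

no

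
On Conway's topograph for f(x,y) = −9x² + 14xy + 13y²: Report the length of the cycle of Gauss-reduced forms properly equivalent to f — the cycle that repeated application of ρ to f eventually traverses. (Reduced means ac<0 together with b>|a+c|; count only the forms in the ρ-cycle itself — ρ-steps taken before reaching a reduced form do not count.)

D = 664, ⌊√D⌋ = 25
river: ρ → (13,12,-10)
river: ρ → (-10,8,15)
river: ρ → (15,22,-3)
river: ρ → (-3,20,22)
river: ρ → (22,24,-1)
river: ρ → (-1,24,22)
river: ρ → (22,20,-3)
river: ρ → (-3,22,15)
river: ρ → (15,8,-10)
river: ρ → (-10,12,13)
river: ρ → (13,14,-9)
river: ρ → (-9,22,5)
river: ρ → (5,18,-17)
river: ρ → (-17,16,6)
river: ρ → (6,20,-11)
river: ρ → (-11,24,2)
river: ρ → (2,24,-11)
river: ρ → (-11,20,6)
river: ρ → (6,16,-17)
river: ρ → (-17,18,5)
river: ρ → (5,22,-9)
river: ρ → (-9,14,13)
ρ-cycle length = 22 (tail of 0 descent steps not counted)

22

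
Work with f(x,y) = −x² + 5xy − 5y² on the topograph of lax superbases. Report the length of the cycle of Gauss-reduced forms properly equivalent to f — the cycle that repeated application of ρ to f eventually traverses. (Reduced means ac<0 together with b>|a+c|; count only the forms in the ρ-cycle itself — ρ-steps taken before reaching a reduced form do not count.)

D = 5, ⌊√D⌋ = 2
descent: ρ → (-5,5,-1)
descent: ρ → (-1,1,1)  [lands on river]
river: ρ → (1,1,-1)
ρ-cycle length = 2 (tail of 2 descent steps not counted)

2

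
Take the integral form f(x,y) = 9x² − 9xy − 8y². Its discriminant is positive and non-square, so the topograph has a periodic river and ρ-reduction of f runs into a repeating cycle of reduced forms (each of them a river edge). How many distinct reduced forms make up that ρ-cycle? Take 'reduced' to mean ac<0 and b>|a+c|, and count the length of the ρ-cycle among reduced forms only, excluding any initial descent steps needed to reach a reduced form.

D = 369, ⌊√D⌋ = 19
descent: ρ → (-8,9,9)  [lands on river]
river: ρ → (9,9,-8)
river: ρ → (-8,7,10)
river: ρ → (10,13,-5)
river: ρ → (-5,17,4)
river: ρ → (4,15,-9)
river: ρ → (-9,3,10)
river: ρ → (10,17,-2)
river: ρ → (-2,19,1)
river: ρ → (1,19,-2)
river: ρ → (-2,17,10)
river: ρ → (10,3,-9)
river: ρ → (-9,15,4)
river: ρ → (4,17,-5)
river: ρ → (-5,13,10)
river: ρ → (10,7,-8)
ρ-cycle length = 16 (tail of 1 descent step not counted)

16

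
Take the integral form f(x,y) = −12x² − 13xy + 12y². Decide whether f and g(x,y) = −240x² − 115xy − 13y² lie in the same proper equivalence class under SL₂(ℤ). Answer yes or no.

D₁ = 745, D₂ = 745
river cycle of f (length 18): (12, 13, -12), (-12, 11, 13), (13, 15, -10), (-10, 25, 3), (3, 23, -18), (-18, 13, 8), (8, 19, -12), (-12, 5, 15), (15, 25, -2), (-2, 27, 2), … (8 more)
river cycle of g (length 18): (-13, 11, 12), (12, 13, -12), (-12, 11, 13), (13, 15, -10), (-10, 25, 3), (3, 23, -18), (-18, 13, 8), (8, 19, -12), (-12, 5, 15), (15, 25, -2), … (8 more)
cycles coincide ⇒ equivalent

yes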